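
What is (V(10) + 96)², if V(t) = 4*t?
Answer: 18496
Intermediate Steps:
(V(10) + 96)² = (4*10 + 96)² = (40 + 96)² = 136² = 18496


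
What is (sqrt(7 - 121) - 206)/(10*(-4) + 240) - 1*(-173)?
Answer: 17197/100 + I*sqrt(114)/200 ≈ 171.97 + 0.053385*I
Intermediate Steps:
(sqrt(7 - 121) - 206)/(10*(-4) + 240) - 1*(-173) = (sqrt(-114) - 206)/(-40 + 240) + 173 = (I*sqrt(114) - 206)/200 + 173 = (-206 + I*sqrt(114))*(1/200) + 173 = (-103/100 + I*sqrt(114)/200) + 173 = 17197/100 + I*sqrt(114)/200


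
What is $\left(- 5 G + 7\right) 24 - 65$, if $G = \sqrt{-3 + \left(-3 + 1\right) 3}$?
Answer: $103 - 360 i \approx 103.0 - 360.0 i$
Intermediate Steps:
$G = 3 i$ ($G = \sqrt{-3 - 6} = \sqrt{-9} = 3 i \approx 3.0 i$)
$\left(- 5 G + 7\right) 24 - 65 = \left(- 5 \cdot 3 i + 7\right) 24 - 65 = \left(- 15 i + 7\right) 24 - 65 = \left(7 - 15 i\right) 24 - 65 = \left(168 - 360 i\right) - 65 = 103 - 360 i$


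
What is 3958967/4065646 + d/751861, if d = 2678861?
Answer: 13867893396793/3056800667206 ≈ 4.5367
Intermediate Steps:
3958967/4065646 + d/751861 = 3958967/4065646 + 2678861/751861 = 13867893396793/3056800667206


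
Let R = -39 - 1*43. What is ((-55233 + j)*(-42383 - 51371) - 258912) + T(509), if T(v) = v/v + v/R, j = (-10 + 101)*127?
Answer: 335752344517/82 ≈ 4.0945e+9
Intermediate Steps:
j = 11557 (j = 91*127 = 11557)
R = -82 (R = -39 - 43 = -82)
T(v) = 1 - v/82 (T(v) = v/v + v/(-82) = 1 + v*(-1/82) = 1 - v/82)
((-55233 + j)*(-42383 - 51371) - 258912) + T(509) = ((-55233 + 11557)*(-42383 - 51371) - 258912) + (1 - 1/82*509) = (-43676*(-93754) - 258912) + (1 - 509/82) = (4094799704 - 258912) - 427/82 = 4094540792 - 427/82 = 335752344517/82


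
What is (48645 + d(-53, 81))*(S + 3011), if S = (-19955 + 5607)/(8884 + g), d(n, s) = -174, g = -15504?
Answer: 241714795032/1655 ≈ 1.4605e+8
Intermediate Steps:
S = 3587/1655 (S = (-19955 + 5607)/(8884 - 15504) = -14348/(-6620) = -14348*(-1/6620) = 3587/1655 ≈ 2.1674)
(48645 + d(-53, 81))*(S + 3011) = (48645 - 174)*(3587/1655 + 3011) = 48471*(4986792/1655) = 241714795032/1655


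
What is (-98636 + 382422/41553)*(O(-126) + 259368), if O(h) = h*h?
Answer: -125335086003976/4617 ≈ -2.7146e+10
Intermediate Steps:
O(h) = h²
(-98636 + 382422/41553)*(O(-126) + 259368) = (-98636 + 382422/41553)*((-126)² + 259368) = (-98636 + 382422*(1/41553))*(15876 + 259368) = (-98636 + 127474/13851)*275244 = -1366079762/13851*275244 = -125335086003976/4617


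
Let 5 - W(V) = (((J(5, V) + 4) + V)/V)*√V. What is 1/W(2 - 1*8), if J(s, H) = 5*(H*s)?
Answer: √6/(-152*I + 5*√6) ≈ 0.0012901 + 0.016011*I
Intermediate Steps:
J(s, H) = 5*H*s
W(V) = 5 - (4 + 26*V)/√V (W(V) = 5 - ((5*V*5 + 4) + V)/V*√V = 5 - ((25*V + 4) + V)/V*√V = 5 - ((4 + 25*V) + V)/V*√V = 5 - (4 + 26*V)/V*√V = 5 - (4 + 26*V)/√V)
1/W(2 - 1*8) = 1/(5 - 26*√(2 - 1*8) - 4/√(2 - 1*8)) = 1/(5 - 26*√(2 - 8) - 4/√(2 - 8)) = 1/(5 - 26*I*√6 - (-2)*I*√6/3) = 1/(5 - 26*I*√6 + 2*I*√6/3) = 1/(5 - 76*I*√6/3)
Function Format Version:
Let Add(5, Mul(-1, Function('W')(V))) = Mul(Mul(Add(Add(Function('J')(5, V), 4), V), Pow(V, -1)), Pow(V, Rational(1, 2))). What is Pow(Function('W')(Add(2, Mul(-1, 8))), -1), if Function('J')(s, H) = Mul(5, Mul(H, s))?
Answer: Mul(Pow(6, Rational(1, 2)), Pow(Add(Mul(-152, I), Mul(5, Pow(6, Rational(1, 2)))), -1)) ≈ Add(0.0012901, Mul(0.016011, I))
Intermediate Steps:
Function('J')(s, H) = Mul(5, H, s)
Function('W')(V) = Add(5, Mul(-1, Pow(V, Rational(-1, 2)), Add(4, Mul(26, V)))) (Function('W')(V) = Add(5, Mul(-1, Mul(Mul(Add(Add(Mul(5, V, 5), 4), V), Pow(V, -1)), Pow(V, Rational(1, 2))))) = Add(5, Mul(-1, Mul(Mul(Add(Add(Mul(25, V), 4), V), Pow(V, -1)), Pow(V, Rational(1, 2))))) = Add(5, Mul(-1, Mul(Mul(Add(Add(4, Mul(25, V)), V), Pow(V, -1)), Pow(V, Rational(1, 2))))) = Add(5, Mul(-1, Mul(Mul(Add(4, Mul(26, V)), Pow(V, -1)), Pow(V, Rational(1, 2))))) = Add(5, Mul(-1, Mul(Mul(Pow(V, -1), Add(4, Mul(26, V))), Pow(V, Rational(1, 2))))) = Add(5, Mul(-1, Mul(Pow(V, Rational(-1, 2)), Add(4, Mul(26, V))))) = Add(5, Mul(-1, Pow(V, Rational(-1, 2)), Add(4, Mul(26, V)))))
Pow(Function('W')(Add(2, Mul(-1, 8))), -1) = Pow(Add(5, Mul(-26, Pow(Add(2, Mul(-1, 8)), Rational(1, 2))), Mul(-4, Pow(Add(2, Mul(-1, 8)), Rational(-1, 2)))), -1) = Pow(Add(5, Mul(-26, Pow(Add(2, -8), Rational(1, 2))), Mul(-4, Pow(Add(2, -8), Rational(-1, 2)))), -1) = Pow(Add(5, Mul(-26, Pow(-6, Rational(1, 2))), Mul(-4, Pow(-6, Rational(-1, 2)))), -1) = Pow(Add(5, Mul(-26, Mul(I, Pow(6, Rational(1, 2)))), Mul(-4, Mul(Rational(-1, 6), I, Pow(6, Rational(1, 2))))), -1) = Pow(Add(5, Mul(-26, I, Pow(6, Rational(1, 2))), Mul(Rational(2, 3), I, Pow(6, Rational(1, 2)))), -1) = Pow(Add(5, Mul(Rational(-76, 3), I, Pow(6, Rational(1, 2)))), -1)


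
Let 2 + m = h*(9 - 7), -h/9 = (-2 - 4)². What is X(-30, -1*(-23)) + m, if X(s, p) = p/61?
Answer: -39627/61 ≈ -649.62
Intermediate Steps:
h = -324 (h = -9*(-2 - 4)² = -9*(-6)² = -9*36 = -324)
X(s, p) = p/61 (X(s, p) = p*(1/61) = p/61)
m = -650 (m = -2 - 324*(9 - 7) = -2 - 324*2 = -2 - 648 = -650)
X(-30, -1*(-23)) + m = (-1*(-23))/61 - 650 = (1/61)*23 - 650 = 23/61 - 650 = -39627/61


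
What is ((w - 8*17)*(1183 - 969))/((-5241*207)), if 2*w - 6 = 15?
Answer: 26857/1084887 ≈ 0.024756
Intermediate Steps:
w = 21/2 (w = 3 + (½)*15 = 3 + 15/2 = 21/2 ≈ 10.500)
((w - 8*17)*(1183 - 969))/((-5241*207)) = ((21/2 - 8*17)*(1183 - 969))/((-5241*207)) = ((21/2 - 136)*214)/(-1084887) = -251/2*214*(-1/1084887) = -26857*(-1/1084887) = 26857/1084887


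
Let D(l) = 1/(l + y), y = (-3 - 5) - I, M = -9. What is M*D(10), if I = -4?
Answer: -3/2 ≈ -1.5000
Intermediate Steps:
y = -4 (y = (-3 - 5) - 1*(-4) = -8 + 4 = -4)
D(l) = 1/(-4 + l) (D(l) = 1/(l - 4) = 1/(-4 + l))
M*D(10) = -9/(-4 + 10) = -9/6 = -9*⅙ = -3/2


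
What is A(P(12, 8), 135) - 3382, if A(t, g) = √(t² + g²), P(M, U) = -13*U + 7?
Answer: -3382 + √27634 ≈ -3215.8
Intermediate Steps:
P(M, U) = 7 - 13*U
A(t, g) = √(g² + t²)
A(P(12, 8), 135) - 3382 = √(135² + (7 - 13*8)²) - 3382 = √(18225 + (7 - 104)²) - 3382 = √(18225 + (-97)²) - 3382 = √(18225 + 9409) - 3382 = √27634 - 3382 = -3382 + √27634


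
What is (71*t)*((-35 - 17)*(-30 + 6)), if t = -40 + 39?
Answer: -88608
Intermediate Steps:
t = -1
(71*t)*((-35 - 17)*(-30 + 6)) = (71*(-1))*((-35 - 17)*(-30 + 6)) = -(-3692)*(-24) = -71*1248 = -88608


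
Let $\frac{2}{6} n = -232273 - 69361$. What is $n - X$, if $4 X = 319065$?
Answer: $- \frac{3938673}{4} \approx -9.8467 \cdot 10^{5}$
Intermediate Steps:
$X = \frac{319065}{4}$ ($X = \frac{1}{4} \cdot 319065 = \frac{319065}{4} \approx 79766.0$)
$n = -904902$ ($n = 3 \left(-232273 - 69361\right) = 3 \left(-301634\right) = -904902$)
$n - X = -904902 - \frac{319065}{4} = - \frac{3938673}{4}$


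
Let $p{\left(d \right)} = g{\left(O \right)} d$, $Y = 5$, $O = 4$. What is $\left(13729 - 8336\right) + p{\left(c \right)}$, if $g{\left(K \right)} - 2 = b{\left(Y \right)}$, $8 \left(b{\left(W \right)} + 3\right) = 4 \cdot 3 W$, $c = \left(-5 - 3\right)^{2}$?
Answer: $5809$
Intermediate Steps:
$c = 64$ ($c = \left(-8\right)^{2} = 64$)
$b{\left(W \right)} = -3 + \frac{3 W}{2}$ ($b{\left(W \right)} = -3 + \frac{4 \cdot 3 W}{8} = -3 + \frac{12 W}{8} = -3 + \frac{3 W}{2}$)
$g{\left(K \right)} = \frac{13}{2}$ ($g{\left(K \right)} = 2 + \left(-3 + \frac{3}{2} \cdot 5\right) = 2 + \left(-3 + \frac{15}{2}\right) = 2 + \frac{9}{2} = \frac{13}{2}$)
$p{\left(d \right)} = \frac{13 d}{2}$
$\left(13729 - 8336\right) + p{\left(c \right)} = \left(13729 - 8336\right) + \frac{13}{2} \cdot 64 = 5393 + 416 = 5809$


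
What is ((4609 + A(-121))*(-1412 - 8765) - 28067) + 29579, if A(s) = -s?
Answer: -48135698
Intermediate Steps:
((4609 + A(-121))*(-1412 - 8765) - 28067) + 29579 = ((4609 - 1*(-121))*(-1412 - 8765) - 28067) + 29579 = ((4609 + 121)*(-10177) - 28067) + 29579 = (4730*(-10177) - 28067) + 29579 = (-48137210 - 28067) + 29579 = -48165277 + 29579 = -48135698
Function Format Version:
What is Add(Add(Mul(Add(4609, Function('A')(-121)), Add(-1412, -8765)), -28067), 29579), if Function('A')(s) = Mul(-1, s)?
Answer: -48135698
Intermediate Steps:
Add(Add(Mul(Add(4609, Function('A')(-121)), Add(-1412, -8765)), -28067), 29579) = Add(Add(Mul(Add(4609, Mul(-1, -121)), Add(-1412, -8765)), -28067), 29579) = Add(Add(Mul(Add(4609, 121), -10177), -28067), 29579) = Add(Add(Mul(4730, -10177), -28067), 29579) = Add(Add(-48137210, -28067), 29579) = Add(-48165277, 29579) = -48135698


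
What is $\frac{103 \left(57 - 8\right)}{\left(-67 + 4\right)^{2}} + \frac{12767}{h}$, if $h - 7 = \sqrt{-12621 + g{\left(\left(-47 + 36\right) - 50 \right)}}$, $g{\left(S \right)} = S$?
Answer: $\frac{8550182}{1031211} - \frac{12767 i \sqrt{12682}}{12731} \approx 8.2914 - 112.93 i$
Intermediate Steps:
$h = 7 + i \sqrt{12682}$ ($h = 7 + \sqrt{-12621 + \left(\left(-47 + 36\right) - 50\right)} = 7 + \sqrt{-12621 - 61} = 7 + \sqrt{-12682} = 7 + i \sqrt{12682} \approx 7.0 + 112.61 i$)
$\frac{103 \left(57 - 8\right)}{\left(-67 + 4\right)^{2}} + \frac{12767}{h} = \frac{103 \left(57 - 8\right)}{\left(-67 + 4\right)^{2}} + \frac{12767}{7 + i \sqrt{12682}} = \frac{103 \cdot 49}{\left(-63\right)^{2}} + \frac{12767}{7 + i \sqrt{12682}} = \frac{5047}{3969} + \frac{12767}{7 + i \sqrt{12682}} = 5047 \cdot \frac{1}{3969} + \frac{12767}{7 + i \sqrt{12682}} = \frac{103}{81} + \frac{12767}{7 + i \sqrt{12682}}$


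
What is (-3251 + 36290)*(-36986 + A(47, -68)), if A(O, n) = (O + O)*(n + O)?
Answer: -1287199440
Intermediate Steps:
A(O, n) = 2*O*(O + n) (A(O, n) = (2*O)*(O + n) = 2*O*(O + n))
(-3251 + 36290)*(-36986 + A(47, -68)) = (-3251 + 36290)*(-36986 + 2*47*(47 - 68)) = 33039*(-36986 + 2*47*(-21)) = 33039*(-36986 - 1974) = 33039*(-38960) = -1287199440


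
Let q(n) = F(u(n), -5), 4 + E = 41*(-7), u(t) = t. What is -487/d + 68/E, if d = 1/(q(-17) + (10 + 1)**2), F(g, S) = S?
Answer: -16439240/291 ≈ -56492.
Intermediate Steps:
E = -291 (E = -4 + 41*(-7) = -4 - 287 = -291)
q(n) = -5
d = 1/116 (d = 1/(-5 + (10 + 1)**2) = 1/(-5 + 11**2) = 1/(-5 + 121) = 1/116 ≈ 0.0086207)
-487/d + 68/E = -487/1/116 + 68/(-291) = -487*116 + 68*(-1/291) = -56492 - 68/291 = -16439240/291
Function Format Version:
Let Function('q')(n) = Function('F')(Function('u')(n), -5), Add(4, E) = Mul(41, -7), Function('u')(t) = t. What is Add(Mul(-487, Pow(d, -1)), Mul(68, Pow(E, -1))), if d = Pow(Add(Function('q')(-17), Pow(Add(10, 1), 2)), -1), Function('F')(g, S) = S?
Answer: Rational(-16439240, 291) ≈ -56492.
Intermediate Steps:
E = -291 (E = Add(-4, Mul(41, -7)) = Add(-4, -287) = -291)
Function('q')(n) = -5
d = Rational(1, 116) (d = Pow(Add(-5, Pow(Add(10, 1), 2)), -1) = Pow(Add(-5, Pow(11, 2)), -1) = Pow(Add(-5, 121), -1) = Pow(116, -1) = Rational(1, 116) ≈ 0.0086207)
Add(Mul(-487, Pow(d, -1)), Mul(68, Pow(E, -1))) = Add(Mul(-487, Pow(Rational(1, 116), -1)), Mul(68, Pow(-291, -1))) = Add(Mul(-487, 116), Mul(68, Rational(-1, 291))) = Add(-56492, Rational(-68, 291)) = Rational(-16439240, 291)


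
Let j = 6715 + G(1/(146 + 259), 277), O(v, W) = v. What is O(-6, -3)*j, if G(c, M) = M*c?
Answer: -5439704/135 ≈ -40294.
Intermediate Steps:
j = 2719852/405 (j = 6715 + 277/(146 + 259) = 6715 + 277/405 = 2719852/405 ≈ 6715.7)
O(-6, -3)*j = -6*2719852/405 = -5439704/135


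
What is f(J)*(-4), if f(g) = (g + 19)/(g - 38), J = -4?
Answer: 10/7 ≈ 1.4286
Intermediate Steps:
f(g) = (19 + g)/(-38 + g)
f(J)*(-4) = ((19 - 4)/(-38 - 4))*(-4) = (15/(-42))*(-4) = -1/42*15*(-4) = -5/14*(-4) = 10/7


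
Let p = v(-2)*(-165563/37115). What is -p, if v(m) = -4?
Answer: -662252/37115 ≈ -17.843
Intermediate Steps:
p = 662252/37115 (p = -(-662252)/37115 = -4*(-165563/37115) = 662252/37115 ≈ 17.843)
-p = -1*662252/37115 = -662252/37115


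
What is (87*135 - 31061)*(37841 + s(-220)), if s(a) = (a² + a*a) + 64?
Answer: -2601961780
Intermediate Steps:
s(a) = 64 + 2*a² (s(a) = (a² + a²) + 64 = 2*a² + 64 = 64 + 2*a²)
(87*135 - 31061)*(37841 + s(-220)) = (87*135 - 31061)*(37841 + (64 + 2*(-220)²)) = (11745 - 31061)*(37841 + (64 + 2*48400)) = -19316*(37841 + (64 + 96800)) = -19316*(37841 + 96864) = -19316*134705 = -2601961780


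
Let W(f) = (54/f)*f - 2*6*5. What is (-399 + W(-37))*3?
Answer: -1215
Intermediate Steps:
W(f) = -6 (W(f) = 54 - 12*5 = 54 - 60 = -6)
(-399 + W(-37))*3 = (-399 - 6)*3 = -405*3 = -1215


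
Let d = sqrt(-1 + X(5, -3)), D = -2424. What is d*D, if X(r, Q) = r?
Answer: -4848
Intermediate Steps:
d = 2 (d = sqrt(-1 + 5) = sqrt(4) = 2)
d*D = 2*(-2424) = -4848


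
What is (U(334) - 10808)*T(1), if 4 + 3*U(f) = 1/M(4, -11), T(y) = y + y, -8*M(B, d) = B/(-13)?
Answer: -64804/3 ≈ -21601.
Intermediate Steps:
M(B, d) = B/104 (M(B, d) = -B/(8*(-13)) = -B*(-1)/(8*13) = -(-1)*B/104 = B/104)
T(y) = 2*y
U(f) = 22/3 (U(f) = -4/3 + 1/(3*(((1/104)*4))) = -4/3 + 1/(3*(1/26)) = -4/3 + (⅓)*26 = -4/3 + 26/3 = 22/3)
(U(334) - 10808)*T(1) = (22/3 - 10808)*(2*1) = -32402/3*2 = -64804/3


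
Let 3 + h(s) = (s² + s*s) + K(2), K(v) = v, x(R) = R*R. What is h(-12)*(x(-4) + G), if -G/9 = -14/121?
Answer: 591794/121 ≈ 4890.9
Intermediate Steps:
x(R) = R²
G = 126/121 (G = -(-126)/121 = -9*(-14/121) = 126/121 ≈ 1.0413)
h(s) = -1 + 2*s² (h(s) = -3 + ((s² + s*s) + 2) = -3 + ((s² + s²) + 2) = -3 + (2*s² + 2) = -3 + (2 + 2*s²) = -1 + 2*s²)
h(-12)*(x(-4) + G) = (-1 + 2*(-12)²)*((-4)² + 126/121) = (-1 + 2*144)*(16 + 126/121) = (-1 + 288)*(2062/121) = 287*(2062/121) = 591794/121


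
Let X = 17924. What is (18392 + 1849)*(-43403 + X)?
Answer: -515720439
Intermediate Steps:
(18392 + 1849)*(-43403 + X) = (18392 + 1849)*(-43403 + 17924) = 20241*(-25479) = -515720439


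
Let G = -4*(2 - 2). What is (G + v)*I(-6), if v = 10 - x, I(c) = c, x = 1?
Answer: -54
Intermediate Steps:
G = 0 (G = -4*0 = 0)
v = 9 (v = 10 - 1*1 = 10 - 1 = 9)
(G + v)*I(-6) = (0 + 9)*(-6) = 9*(-6) = -54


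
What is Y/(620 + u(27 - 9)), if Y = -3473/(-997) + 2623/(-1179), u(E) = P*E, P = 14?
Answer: 184942/128125467 ≈ 0.0014434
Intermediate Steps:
u(E) = 14*E
Y = 1479536/1175463 (Y = -3473*(-1/997) + 2623*(-1/1179) = 3473/997 - 2623/1179 = 1479536/1175463 ≈ 1.2587)
Y/(620 + u(27 - 9)) = 1479536/(1175463*(620 + 14*(27 - 9))) = 1479536/(1175463*(620 + 14*18)) = 1479536/(1175463*(620 + 252)) = (1479536/1175463)/872 = (1479536/1175463)*(1/872) = 184942/128125467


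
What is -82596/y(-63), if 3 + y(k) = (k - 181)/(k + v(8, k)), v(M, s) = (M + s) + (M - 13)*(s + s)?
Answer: 10572288/445 ≈ 23758.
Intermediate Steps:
v(M, s) = M + s + 2*s*(-13 + M) (v(M, s) = (M + s) + (-13 + M)*(2*s) = (M + s) + 2*s*(-13 + M) = M + s + 2*s*(-13 + M))
y(k) = -3 + (-181 + k)/(8 - 8*k) (y(k) = -3 + (k - 181)/(k + (8 - 25*k + 2*8*k)) = -3 + (-181 + k)/(k + (8 - 25*k + 16*k)) = -3 + (-181 + k)/(k + (8 - 9*k)) = -3 + (-181 + k)/(8 - 8*k))
-82596/y(-63) = -82596*8*(-1 - 63)/(5*(41 - 5*(-63))) = -82596*(-512/(5*(41 + 315))) = -82596/((5/8)*(-1/64)*356) = -82596/(-445/128) = -82596*(-128/445) = 10572288/445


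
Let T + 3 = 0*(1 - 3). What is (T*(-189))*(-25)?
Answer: -14175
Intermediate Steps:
T = -3 (T = -3 + 0*(1 - 3) = -3 + 0*(-2) = -3 + 0 = -3)
(T*(-189))*(-25) = -3*(-189)*(-25) = 567*(-25) = -14175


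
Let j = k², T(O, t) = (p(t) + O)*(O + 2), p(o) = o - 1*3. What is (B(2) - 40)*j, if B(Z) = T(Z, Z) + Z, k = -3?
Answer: -306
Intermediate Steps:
p(o) = -3 + o (p(o) = o - 3 = -3 + o)
T(O, t) = (2 + O)*(-3 + O + t) (T(O, t) = ((-3 + t) + O)*(O + 2) = (-3 + O + t)*(2 + O) = (2 + O)*(-3 + O + t))
B(Z) = -6 + 2*Z + 2*Z² (B(Z) = (-6 + Z² - Z + 2*Z + Z*Z) + Z = (-6 + Z² - Z + 2*Z + Z²) + Z = (-6 + Z + 2*Z²) + Z = -6 + 2*Z + 2*Z²)
j = 9 (j = (-3)² = 9)
(B(2) - 40)*j = ((-6 + 2*2 + 2*2²) - 40)*9 = ((-6 + 4 + 2*4) - 40)*9 = ((-6 + 4 + 8) - 40)*9 = (6 - 40)*9 = -34*9 = -306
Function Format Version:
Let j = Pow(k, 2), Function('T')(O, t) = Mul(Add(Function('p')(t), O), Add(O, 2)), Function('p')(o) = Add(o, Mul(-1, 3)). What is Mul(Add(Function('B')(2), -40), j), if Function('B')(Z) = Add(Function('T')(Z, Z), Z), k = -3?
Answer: -306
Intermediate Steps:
Function('p')(o) = Add(-3, o) (Function('p')(o) = Add(o, -3) = Add(-3, o))
Function('T')(O, t) = Mul(Add(2, O), Add(-3, O, t)) (Function('T')(O, t) = Mul(Add(Add(-3, t), O), Add(O, 2)) = Mul(Add(-3, O, t), Add(2, O)) = Mul(Add(2, O), Add(-3, O, t)))
Function('B')(Z) = Add(-6, Mul(2, Z), Mul(2, Pow(Z, 2))) (Function('B')(Z) = Add(Add(-6, Pow(Z, 2), Mul(-1, Z), Mul(2, Z), Mul(Z, Z)), Z) = Add(Add(-6, Pow(Z, 2), Mul(-1, Z), Mul(2, Z), Pow(Z, 2)), Z) = Add(Add(-6, Z, Mul(2, Pow(Z, 2))), Z) = Add(-6, Mul(2, Z), Mul(2, Pow(Z, 2))))
j = 9 (j = Pow(-3, 2) = 9)
Mul(Add(Function('B')(2), -40), j) = Mul(Add(Add(-6, Mul(2, 2), Mul(2, Pow(2, 2))), -40), 9) = Mul(Add(Add(-6, 4, Mul(2, 4)), -40), 9) = Mul(Add(Add(-6, 4, 8), -40), 9) = Mul(Add(6, -40), 9) = Mul(-34, 9) = -306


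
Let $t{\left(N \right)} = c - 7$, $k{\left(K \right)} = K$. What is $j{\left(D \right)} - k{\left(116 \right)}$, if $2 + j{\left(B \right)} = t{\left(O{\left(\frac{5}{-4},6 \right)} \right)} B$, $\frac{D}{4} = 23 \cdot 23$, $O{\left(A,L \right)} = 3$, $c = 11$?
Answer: $8346$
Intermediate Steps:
$D = 2116$ ($D = 4 \cdot 23 \cdot 23 = 4 \cdot 529 = 2116$)
$t{\left(N \right)} = 4$ ($t{\left(N \right)} = 11 - 7 = 4$)
$j{\left(B \right)} = -2 + 4 B$
$j{\left(D \right)} - k{\left(116 \right)} = \left(-2 + 4 \cdot 2116\right) - 116 = \left(-2 + 8464\right) - 116 = 8462 - 116 = 8346$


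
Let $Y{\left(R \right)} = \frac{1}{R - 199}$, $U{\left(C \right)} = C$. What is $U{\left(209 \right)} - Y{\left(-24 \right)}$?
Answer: $\frac{46608}{223} \approx 209.0$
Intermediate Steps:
$Y{\left(R \right)} = \frac{1}{-199 + R}$
$U{\left(209 \right)} - Y{\left(-24 \right)} = 209 - \frac{1}{-199 - 24} = 209 - \frac{1}{-223} = 209 - - \frac{1}{223} = 209 + \frac{1}{223} = \frac{46608}{223}$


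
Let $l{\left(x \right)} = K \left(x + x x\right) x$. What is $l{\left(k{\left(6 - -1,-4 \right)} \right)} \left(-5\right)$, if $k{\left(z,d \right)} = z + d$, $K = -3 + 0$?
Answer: $540$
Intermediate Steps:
$K = -3$
$k{\left(z,d \right)} = d + z$
$l{\left(x \right)} = x \left(- 3 x - 3 x^{2}\right)$ ($l{\left(x \right)} = - 3 \left(x + x x\right) x = - 3 \left(x + x^{2}\right) x = \left(- 3 x - 3 x^{2}\right) x = x \left(- 3 x - 3 x^{2}\right)$)
$l{\left(k{\left(6 - -1,-4 \right)} \right)} \left(-5\right) = 3 \left(-4 + \left(6 - -1\right)\right)^{2} \left(-1 - \left(-4 + \left(6 - -1\right)\right)\right) \left(-5\right) = 3 \left(-4 + \left(6 + 1\right)\right)^{2} \left(-1 - \left(-4 + \left(6 + 1\right)\right)\right) \left(-5\right) = 3 \left(-4 + 7\right)^{2} \left(-1 - \left(-4 + 7\right)\right) \left(-5\right) = 3 \cdot 3^{2} \left(-1 - 3\right) \left(-5\right) = 3 \cdot 9 \left(-1 - 3\right) \left(-5\right) = 3 \cdot 9 \left(-4\right) \left(-5\right) = \left(-108\right) \left(-5\right) = 540$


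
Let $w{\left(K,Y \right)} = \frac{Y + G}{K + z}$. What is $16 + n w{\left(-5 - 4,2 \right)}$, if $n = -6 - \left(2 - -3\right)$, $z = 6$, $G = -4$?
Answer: $\frac{26}{3} \approx 8.6667$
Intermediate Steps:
$w{\left(K,Y \right)} = \frac{-4 + Y}{6 + K}$ ($w{\left(K,Y \right)} = \frac{Y - 4}{K + 6} = \frac{-4 + Y}{6 + K}$)
$n = -11$ ($n = -6 - \left(2 + 3\right) = -6 - 5 = -11$)
$16 + n w{\left(-5 - 4,2 \right)} = 16 - 11 \frac{-4 + 2}{6 - 9} = 16 - 11 \frac{1}{6 - 9} \left(-2\right) = 16 - 11 \frac{1}{-3} \left(-2\right) = 16 - 11 \left(\left(- \frac{1}{3}\right) \left(-2\right)\right) = 16 - \frac{22}{3} = \frac{26}{3}$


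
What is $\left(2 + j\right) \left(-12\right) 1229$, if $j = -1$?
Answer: $-14748$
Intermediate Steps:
$\left(2 + j\right) \left(-12\right) 1229 = \left(2 - 1\right) \left(-12\right) 1229 = 1 \left(-12\right) 1229 = \left(-12\right) 1229 = -14748$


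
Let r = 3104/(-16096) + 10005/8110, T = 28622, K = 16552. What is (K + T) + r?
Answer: 36856779853/815866 ≈ 45175.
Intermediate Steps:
r = 849169/815866 (r = 3104*(-1/16096) + 10005*(1/8110) = -97/503 + 2001/1622 = 849169/815866 ≈ 1.0408)
(K + T) + r = (16552 + 28622) + 849169/815866 = 45174 + 849169/815866 = 36856779853/815866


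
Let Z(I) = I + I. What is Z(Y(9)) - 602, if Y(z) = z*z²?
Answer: 856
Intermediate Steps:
Y(z) = z³
Z(I) = 2*I
Z(Y(9)) - 602 = 2*9³ - 602 = 2*729 - 602 = 1458 - 602 = 856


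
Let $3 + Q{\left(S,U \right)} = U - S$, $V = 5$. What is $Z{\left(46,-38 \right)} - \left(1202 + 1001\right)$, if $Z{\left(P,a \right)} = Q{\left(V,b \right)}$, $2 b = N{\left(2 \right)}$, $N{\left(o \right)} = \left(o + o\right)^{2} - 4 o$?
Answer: $-2207$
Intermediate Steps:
$N{\left(o \right)} = - 4 o + 4 o^{2}$ ($N{\left(o \right)} = \left(2 o\right)^{2} - 4 o = 4 o^{2} - 4 o = - 4 o + 4 o^{2}$)
$b = 4$ ($b = \frac{4 \cdot 2 \left(-1 + 2\right)}{2} = \frac{4 \cdot 2 \cdot 1}{2} = \frac{1}{2} \cdot 8 = 4$)
$Q{\left(S,U \right)} = -3 + U - S$ ($Q{\left(S,U \right)} = -3 - \left(S - U\right) = -3 + U - S$)
$Z{\left(P,a \right)} = -4$ ($Z{\left(P,a \right)} = -3 + 4 - 5 = -4$)
$Z{\left(46,-38 \right)} - \left(1202 + 1001\right) = -4 - \left(1202 + 1001\right) = -4 - 2203 = -2207$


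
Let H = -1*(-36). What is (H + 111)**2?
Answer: 21609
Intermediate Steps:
H = 36
(H + 111)**2 = (36 + 111)**2 = 147**2 = 21609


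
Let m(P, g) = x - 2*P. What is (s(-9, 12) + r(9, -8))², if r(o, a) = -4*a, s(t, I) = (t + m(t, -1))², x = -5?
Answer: 2304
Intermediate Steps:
m(P, g) = -5 - 2*P
s(t, I) = (-5 - t)² (s(t, I) = (t + (-5 - 2*t))² = (-5 - t)²)
(s(-9, 12) + r(9, -8))² = ((5 - 9)² - 4*(-8))² = ((-4)² + 32)² = (16 + 32)² = 48² = 2304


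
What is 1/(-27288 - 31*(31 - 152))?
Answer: -1/23537 ≈ -4.2486e-5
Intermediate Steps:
1/(-27288 - 31*(31 - 152)) = 1/(-27288 - 31*(-121)) = 1/(-27288 + 3751) = 1/(-23537) = -1/23537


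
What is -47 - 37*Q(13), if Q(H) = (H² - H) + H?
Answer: -6300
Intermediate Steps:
Q(H) = H²
-47 - 37*Q(13) = -47 - 37*13² = -47 - 37*169 = -47 - 6253 = -6300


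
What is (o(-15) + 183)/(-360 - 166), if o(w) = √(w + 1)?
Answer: -183/526 - I*√14/526 ≈ -0.34791 - 0.0071134*I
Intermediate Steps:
o(w) = √(1 + w)
(o(-15) + 183)/(-360 - 166) = (√(1 - 15) + 183)/(-360 - 166) = (√(-14) + 183)/(-526) = (I*√14 + 183)*(-1/526) = (183 + I*√14)*(-1/526) = -183/526 - I*√14/526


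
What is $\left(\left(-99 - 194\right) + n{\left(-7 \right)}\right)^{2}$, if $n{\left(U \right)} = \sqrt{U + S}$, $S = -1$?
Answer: $85841 - 1172 i \sqrt{2} \approx 85841.0 - 1657.5 i$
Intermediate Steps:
$n{\left(U \right)} = \sqrt{-1 + U}$ ($n{\left(U \right)} = \sqrt{U - 1} = \sqrt{-1 + U}$)
$\left(\left(-99 - 194\right) + n{\left(-7 \right)}\right)^{2} = \left(\left(-99 - 194\right) + \sqrt{-1 - 7}\right)^{2} = \left(-293 + \sqrt{-8}\right)^{2} = \left(-293 + 2 i \sqrt{2}\right)^{2}$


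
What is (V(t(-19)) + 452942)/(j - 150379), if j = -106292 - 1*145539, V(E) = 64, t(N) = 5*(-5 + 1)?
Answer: -25167/22345 ≈ -1.1263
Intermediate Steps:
t(N) = -20 (t(N) = 5*(-4) = -20)
j = -251831 (j = -106292 - 145539 = -251831)
(V(t(-19)) + 452942)/(j - 150379) = (64 + 452942)/(-251831 - 150379) = 453006/(-402210) = 453006*(-1/402210) = -25167/22345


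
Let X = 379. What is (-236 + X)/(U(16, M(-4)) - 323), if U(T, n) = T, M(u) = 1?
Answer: -143/307 ≈ -0.46580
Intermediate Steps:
(-236 + X)/(U(16, M(-4)) - 323) = (-236 + 379)/(16 - 323) = 143/(-307) = 143*(-1/307) = -143/307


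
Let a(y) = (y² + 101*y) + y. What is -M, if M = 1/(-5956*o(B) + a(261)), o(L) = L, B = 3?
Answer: -1/76875 ≈ -1.3008e-5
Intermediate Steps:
a(y) = y² + 102*y
M = 1/76875 (M = 1/(-5956*3 + 261*(102 + 261)) = 1/(-17868 + 261*363) = 1/(-17868 + 94743) = 1/76875 ≈ 1.3008e-5)
-M = -1*1/76875 = -1/76875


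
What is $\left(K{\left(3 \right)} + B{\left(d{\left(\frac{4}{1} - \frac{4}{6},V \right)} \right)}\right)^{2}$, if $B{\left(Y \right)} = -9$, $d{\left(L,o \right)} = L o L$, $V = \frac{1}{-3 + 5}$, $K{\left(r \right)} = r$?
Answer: $36$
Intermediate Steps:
$V = \frac{1}{2} \approx 0.5$
$d{\left(L,o \right)} = o L^{2}$
$\left(K{\left(3 \right)} + B{\left(d{\left(\frac{4}{1} - \frac{4}{6},V \right)} \right)}\right)^{2} = \left(3 - 9\right)^{2} = \left(-6\right)^{2} = 36$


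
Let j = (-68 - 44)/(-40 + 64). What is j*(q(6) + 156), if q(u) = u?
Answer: -756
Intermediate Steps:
j = -14/3 (j = -112/24 = -112*1/24 = -14/3 ≈ -4.6667)
j*(q(6) + 156) = -14*(6 + 156)/3 = -14/3*162 = -756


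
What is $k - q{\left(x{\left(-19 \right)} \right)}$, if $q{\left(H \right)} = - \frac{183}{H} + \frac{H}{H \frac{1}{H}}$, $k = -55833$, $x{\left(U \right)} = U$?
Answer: $- \frac{1060649}{19} \approx -55824.0$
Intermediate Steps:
$q{\left(H \right)} = H - \frac{183}{H}$ ($q{\left(H \right)} = - \frac{183}{H} + \frac{H}{1} = - \frac{183}{H} + H 1 = - \frac{183}{H} + H = H - \frac{183}{H}$)
$k - q{\left(x{\left(-19 \right)} \right)} = -55833 - \left(-19 - \frac{183}{-19}\right) = -55833 - \left(-19 - - \frac{183}{19}\right) = -55833 - \left(-19 + \frac{183}{19}\right) = -55833 - - \frac{178}{19} = -55833 + \frac{178}{19} = - \frac{1060649}{19}$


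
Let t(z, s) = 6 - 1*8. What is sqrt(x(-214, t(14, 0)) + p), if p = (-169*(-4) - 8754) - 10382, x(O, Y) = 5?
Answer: I*sqrt(18455) ≈ 135.85*I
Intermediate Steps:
t(z, s) = -2 (t(z, s) = 6 - 8 = -2)
p = -18460 (p = (676 - 8754) - 10382 = -8078 - 10382 = -18460)
sqrt(x(-214, t(14, 0)) + p) = sqrt(5 - 18460) = sqrt(-18455) = I*sqrt(18455)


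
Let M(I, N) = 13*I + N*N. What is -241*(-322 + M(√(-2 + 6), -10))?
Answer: 47236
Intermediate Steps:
M(I, N) = N² + 13*I (M(I, N) = 13*I + N² = N² + 13*I)
-241*(-322 + M(√(-2 + 6), -10)) = -241*(-322 + ((-10)² + 13*√(-2 + 6))) = -241*(-322 + (100 + 13*√4)) = -241*(-322 + (100 + 13*2)) = -241*(-322 + (100 + 26)) = -241*(-322 + 126) = -241*(-196) = 47236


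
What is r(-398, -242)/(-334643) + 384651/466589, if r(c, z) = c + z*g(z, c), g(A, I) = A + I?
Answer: 56641162695/156140742727 ≈ 0.36276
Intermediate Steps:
r(c, z) = c + z*(c + z) (r(c, z) = c + z*(z + c) = c + z*(c + z))
r(-398, -242)/(-334643) + 384651/466589 = (-398 - 242*(-398 - 242))/(-334643) + 384651/466589 = (-398 - 242*(-640))*(-1/334643) + 384651*(1/466589) = (-398 + 154880)*(-1/334643) + 384651/466589 = 154482*(-1/334643) + 384651/466589 = -154482/334643 + 384651/466589 = 56641162695/156140742727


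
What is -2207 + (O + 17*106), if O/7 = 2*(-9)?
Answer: -531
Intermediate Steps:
O = -126 (O = 7*(2*(-9)) = 7*(-18) = -126)
-2207 + (O + 17*106) = -2207 + (-126 + 17*106) = -2207 + (-126 + 1802) = -2207 + 1676 = -531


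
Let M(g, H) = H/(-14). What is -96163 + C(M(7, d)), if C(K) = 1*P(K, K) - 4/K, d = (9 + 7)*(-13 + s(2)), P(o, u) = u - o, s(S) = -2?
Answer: -2884897/30 ≈ -96163.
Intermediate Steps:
d = -240 (d = (9 + 7)*(-13 - 2) = 16*(-15) = -240)
M(g, H) = -H/14 (M(g, H) = H*(-1/14) = -H/14)
C(K) = -4/K (C(K) = 1*(K - K) - 4/K = 1*0 - 4/K = 0 - 4/K = -4/K)
-96163 + C(M(7, d)) = -96163 - 4/((-1/14*(-240))) = -96163 - 4/120/7 = -96163 - 4*7/120 = -96163 - 7/30 = -2884897/30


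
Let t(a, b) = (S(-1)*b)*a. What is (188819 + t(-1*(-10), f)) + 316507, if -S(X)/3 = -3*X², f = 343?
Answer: 536196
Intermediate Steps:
S(X) = 9*X² (S(X) = -(-9)*X² = 9*X²)
t(a, b) = 9*a*b (t(a, b) = ((9*(-1)²)*b)*a = ((9*1)*b)*a = (9*b)*a = 9*a*b)
(188819 + t(-1*(-10), f)) + 316507 = (188819 + 9*(-1*(-10))*343) + 316507 = (188819 + 9*10*343) + 316507 = (188819 + 30870) + 316507 = 219689 + 316507 = 536196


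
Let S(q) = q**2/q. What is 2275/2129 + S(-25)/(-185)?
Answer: 94820/78773 ≈ 1.2037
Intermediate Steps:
S(q) = q
2275/2129 + S(-25)/(-185) = 2275/2129 - 25/(-185) = 2275*(1/2129) - 25*(-1/185) = 2275/2129 + 5/37 = 94820/78773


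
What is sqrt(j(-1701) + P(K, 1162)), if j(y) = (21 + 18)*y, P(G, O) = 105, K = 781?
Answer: I*sqrt(66234) ≈ 257.36*I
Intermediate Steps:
j(y) = 39*y
sqrt(j(-1701) + P(K, 1162)) = sqrt(39*(-1701) + 105) = sqrt(-66339 + 105) = sqrt(-66234) = I*sqrt(66234)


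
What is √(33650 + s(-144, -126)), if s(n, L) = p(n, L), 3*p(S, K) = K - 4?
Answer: 142*√15/3 ≈ 183.32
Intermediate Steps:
p(S, K) = -4/3 + K/3 (p(S, K) = (K - 4)/3 = (-4 + K)/3 = -4/3 + K/3)
s(n, L) = -4/3 + L/3
√(33650 + s(-144, -126)) = √(33650 + (-4/3 + (⅓)*(-126))) = √(33650 + (-4/3 - 42)) = √(33650 - 130/3) = √(100820/3) = 142*√15/3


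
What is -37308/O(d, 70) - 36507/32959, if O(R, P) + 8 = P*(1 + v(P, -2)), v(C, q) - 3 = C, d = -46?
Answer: -118204048/14205329 ≈ -8.3211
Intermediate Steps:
v(C, q) = 3 + C
O(R, P) = -8 + P*(4 + P) (O(R, P) = -8 + P*(1 + (3 + P)) = -8 + P*(4 + P))
-37308/O(d, 70) - 36507/32959 = -37308/(-8 + 70 + 70*(3 + 70)) - 36507/32959 = -37308/(-8 + 70 + 70*73) - 36507*1/32959 = -37308/(-8 + 70 + 5110) - 36507/32959 = -37308/5172 - 36507/32959 = -37308*1/5172 - 36507/32959 = -3109/431 - 36507/32959 = -118204048/14205329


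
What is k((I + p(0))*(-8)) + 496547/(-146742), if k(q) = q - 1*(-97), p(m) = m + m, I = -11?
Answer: 26650723/146742 ≈ 181.62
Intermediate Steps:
p(m) = 2*m
k(q) = 97 + q (k(q) = q + 97 = 97 + q)
k((I + p(0))*(-8)) + 496547/(-146742) = (97 + (-11 + 2*0)*(-8)) + 496547/(-146742) = (97 + (-11 + 0)*(-8)) + 496547*(-1/146742) = (97 - 11*(-8)) - 496547/146742 = (97 + 88) - 496547/146742 = 185 - 496547/146742 = 26650723/146742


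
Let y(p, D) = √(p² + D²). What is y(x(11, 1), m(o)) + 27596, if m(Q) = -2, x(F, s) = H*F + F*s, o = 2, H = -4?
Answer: 27596 + √1093 ≈ 27629.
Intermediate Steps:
x(F, s) = -4*F + F*s
y(p, D) = √(D² + p²)
y(x(11, 1), m(o)) + 27596 = √((-2)² + (11*(-4 + 1))²) + 27596 = √(4 + (11*(-3))²) + 27596 = √(4 + (-33)²) + 27596 = √(4 + 1089) + 27596 = √1093 + 27596 = 27596 + √1093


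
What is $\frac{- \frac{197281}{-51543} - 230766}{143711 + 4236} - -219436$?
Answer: $\frac{1673326337872699}{7625632221} \approx 2.1943 \cdot 10^{5}$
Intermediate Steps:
$\frac{- \frac{197281}{-51543} - 230766}{143711 + 4236} - -219436 = \frac{\left(-197281\right) \left(- \frac{1}{51543}\right) - 230766}{147947} + 219436 = \left(\frac{197281}{51543} - 230766\right) \frac{1}{147947} + 219436 = \left(- \frac{11894174657}{51543}\right) \frac{1}{147947} + 219436 = - \frac{11894174657}{7625632221} + 219436 = \frac{1673326337872699}{7625632221}$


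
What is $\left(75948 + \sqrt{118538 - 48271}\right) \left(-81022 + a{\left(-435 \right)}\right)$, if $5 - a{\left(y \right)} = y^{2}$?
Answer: $-20524339416 - 270242 \sqrt{70267} \approx -2.0596 \cdot 10^{10}$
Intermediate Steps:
$a{\left(y \right)} = 5 - y^{2}$
$\left(75948 + \sqrt{118538 - 48271}\right) \left(-81022 + a{\left(-435 \right)}\right) = \left(75948 + \sqrt{118538 - 48271}\right) \left(-81022 + \left(5 - \left(-435\right)^{2}\right)\right) = \left(75948 + \sqrt{70267}\right) \left(-81022 + \left(5 - 189225\right)\right) = \left(75948 + \sqrt{70267}\right) \left(-81022 - 189220\right) = \left(75948 + \sqrt{70267}\right) \left(-270242\right) = -20524339416 - 270242 \sqrt{70267}$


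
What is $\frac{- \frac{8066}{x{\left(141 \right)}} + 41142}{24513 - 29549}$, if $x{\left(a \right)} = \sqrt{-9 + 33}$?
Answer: $- \frac{20571}{2518} + \frac{4033 \sqrt{6}}{30216} \approx -7.8426$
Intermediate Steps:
$x{\left(a \right)} = 2 \sqrt{6}$ ($x{\left(a \right)} = \sqrt{24} = 2 \sqrt{6}$)
$\frac{- \frac{8066}{x{\left(141 \right)}} + 41142}{24513 - 29549} = \frac{- \frac{8066}{2 \sqrt{6}} + 41142}{24513 - 29549} = \frac{- 8066 \frac{\sqrt{6}}{12} + 41142}{-5036} = \left(- \frac{4033 \sqrt{6}}{6} + 41142\right) \left(- \frac{1}{5036}\right) = \left(41142 - \frac{4033 \sqrt{6}}{6}\right) \left(- \frac{1}{5036}\right) = - \frac{20571}{2518} + \frac{4033 \sqrt{6}}{30216}$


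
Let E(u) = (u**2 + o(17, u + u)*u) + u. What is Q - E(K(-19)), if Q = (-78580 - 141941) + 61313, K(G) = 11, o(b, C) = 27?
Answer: -159637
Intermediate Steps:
E(u) = u**2 + 28*u (E(u) = (u**2 + 27*u) + u = u**2 + 28*u)
Q = -159208 (Q = -220521 + 61313 = -159208)
Q - E(K(-19)) = -159208 - 11*(28 + 11) = -159208 - 11*39 = -159208 - 1*429 = -159208 - 429 = -159637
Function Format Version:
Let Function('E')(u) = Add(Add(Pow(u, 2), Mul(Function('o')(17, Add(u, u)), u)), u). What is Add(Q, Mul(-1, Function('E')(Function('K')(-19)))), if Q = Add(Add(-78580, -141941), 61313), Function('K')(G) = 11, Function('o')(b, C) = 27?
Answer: -159637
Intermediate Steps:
Function('E')(u) = Add(Pow(u, 2), Mul(28, u)) (Function('E')(u) = Add(Add(Pow(u, 2), Mul(27, u)), u) = Add(Pow(u, 2), Mul(28, u)))
Q = -159208 (Q = Add(-220521, 61313) = -159208)
Add(Q, Mul(-1, Function('E')(Function('K')(-19)))) = Add(-159208, Mul(-1, Mul(11, Add(28, 11)))) = Add(-159208, Mul(-1, Mul(11, 39))) = Add(-159208, Mul(-1, 429)) = Add(-159208, -429) = -159637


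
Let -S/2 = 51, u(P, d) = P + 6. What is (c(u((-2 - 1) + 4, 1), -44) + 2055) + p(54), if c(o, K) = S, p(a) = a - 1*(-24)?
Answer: 2031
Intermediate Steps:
p(a) = 24 + a (p(a) = a + 24 = 24 + a)
u(P, d) = 6 + P
S = -102 (S = -2*51 = -102)
c(o, K) = -102
(c(u((-2 - 1) + 4, 1), -44) + 2055) + p(54) = (-102 + 2055) + (24 + 54) = 1953 + 78 = 2031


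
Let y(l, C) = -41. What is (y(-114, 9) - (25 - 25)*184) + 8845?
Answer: 8804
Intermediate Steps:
(y(-114, 9) - (25 - 25)*184) + 8845 = (-41 - (25 - 25)*184) + 8845 = (-41 - 0*184) + 8845 = (-41 - 1*0) + 8845 = (-41 + 0) + 8845 = -41 + 8845 = 8804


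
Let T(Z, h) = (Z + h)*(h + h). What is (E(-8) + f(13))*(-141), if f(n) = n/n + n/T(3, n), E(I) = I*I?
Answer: -293421/32 ≈ -9169.4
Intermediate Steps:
E(I) = I²
T(Z, h) = 2*h*(Z + h) (T(Z, h) = (Z + h)*(2*h) = 2*h*(Z + h))
f(n) = 1 + 1/(2*(3 + n)) (f(n) = n/n + n/((2*n*(3 + n))) = 1 + n*(1/(2*n*(3 + n))) = 1 + 1/(2*(3 + n)))
(E(-8) + f(13))*(-141) = ((-8)² + (7/2 + 13)/(3 + 13))*(-141) = (64 + (33/2)/16)*(-141) = (64 + (1/16)*(33/2))*(-141) = (64 + 33/32)*(-141) = (2081/32)*(-141) = -293421/32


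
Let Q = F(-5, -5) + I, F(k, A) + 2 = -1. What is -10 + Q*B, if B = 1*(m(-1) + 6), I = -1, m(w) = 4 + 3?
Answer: -62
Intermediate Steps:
F(k, A) = -3 (F(k, A) = -2 - 1 = -3)
m(w) = 7
Q = -4 (Q = -3 - 1 = -4)
B = 13 (B = 1*(7 + 6) = 1*13 = 13)
-10 + Q*B = -10 - 4*13 = -10 - 52 = -62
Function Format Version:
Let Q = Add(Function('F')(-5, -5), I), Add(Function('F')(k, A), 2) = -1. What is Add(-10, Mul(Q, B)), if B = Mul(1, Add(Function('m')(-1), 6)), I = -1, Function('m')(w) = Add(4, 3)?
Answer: -62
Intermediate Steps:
Function('F')(k, A) = -3 (Function('F')(k, A) = Add(-2, -1) = -3)
Function('m')(w) = 7
Q = -4 (Q = Add(-3, -1) = -4)
B = 13 (B = Mul(1, Add(7, 6)) = Mul(1, 13) = 13)
Add(-10, Mul(Q, B)) = Add(-10, Mul(-4, 13)) = Add(-10, -52) = -62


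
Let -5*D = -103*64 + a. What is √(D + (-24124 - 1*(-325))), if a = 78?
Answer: I*√562405/5 ≈ 149.99*I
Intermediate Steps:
D = 6514/5 (D = -(-103*64 + 78)/5 = -(-6592 + 78)/5 = -⅕*(-6514) = 6514/5 ≈ 1302.8)
√(D + (-24124 - 1*(-325))) = √(6514/5 + (-24124 - 1*(-325))) = √(6514/5 + (-24124 + 325)) = √(6514/5 - 23799) = √(-112481/5) = I*√562405/5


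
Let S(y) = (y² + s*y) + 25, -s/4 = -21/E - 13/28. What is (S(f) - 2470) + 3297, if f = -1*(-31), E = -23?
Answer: 282934/161 ≈ 1757.4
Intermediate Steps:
f = 31
s = -289/161 (s = -4*(-21/(-23) - 13/28) = -4*(-21*(-1/23) - 13*1/28) = -4*(21/23 - 13/28) = -4*289/644 = -289/161 ≈ -1.7950)
S(y) = 25 + y² - 289*y/161 (S(y) = (y² - 289*y/161) + 25 = 25 + y² - 289*y/161)
(S(f) - 2470) + 3297 = ((25 + 31² - 289/161*31) - 2470) + 3297 = ((25 + 961 - 8959/161) - 2470) + 3297 = (149787/161 - 2470) + 3297 = -247883/161 + 3297 = 282934/161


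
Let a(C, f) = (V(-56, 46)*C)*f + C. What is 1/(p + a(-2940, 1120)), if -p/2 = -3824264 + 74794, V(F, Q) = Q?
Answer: -1/143972800 ≈ -6.9458e-9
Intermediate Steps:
a(C, f) = C + 46*C*f (a(C, f) = (46*C)*f + C = 46*C*f + C = C + 46*C*f)
p = 7498940 (p = -2*(-3824264 + 74794) = -2*(-3749470) = 7498940)
1/(p + a(-2940, 1120)) = 1/(7498940 - 2940*(1 + 46*1120)) = 1/(7498940 - 2940*(1 + 51520)) = 1/(7498940 - 2940*51521) = 1/(7498940 - 151471740) = 1/(-143972800) = -1/143972800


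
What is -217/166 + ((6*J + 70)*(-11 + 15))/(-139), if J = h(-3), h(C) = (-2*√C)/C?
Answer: -76643/23074 - 16*I*√3/139 ≈ -3.3216 - 0.19937*I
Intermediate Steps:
h(C) = -2/√C
J = 2*I*√3/3 (J = -(-2)*I*√3/3 = 2*I*√3/3 ≈ 1.1547*I)
-217/166 + ((6*J + 70)*(-11 + 15))/(-139) = -217/166 + ((6*(2*I*√3/3) + 70)*(-11 + 15))/(-139) = -217*1/166 + ((4*I*√3 + 70)*4)*(-1/139) = -217/166 + ((70 + 4*I*√3)*4)*(-1/139) = -217/166 + (280 + 16*I*√3)*(-1/139) = -217/166 + (-280/139 - 16*I*√3/139) = -76643/23074 - 16*I*√3/139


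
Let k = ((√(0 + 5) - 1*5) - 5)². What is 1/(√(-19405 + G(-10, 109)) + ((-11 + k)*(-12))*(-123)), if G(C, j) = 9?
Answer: -I/(-138744*I + 2*√4849 + 29520*I*√5) ≈ 1.3748e-5 - 2.6325e-8*I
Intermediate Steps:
k = (-10 + √5)² (k = ((√5 - 5) - 5)² = ((-5 + √5) - 5)² = (-10 + √5)² ≈ 60.279)
1/(√(-19405 + G(-10, 109)) + ((-11 + k)*(-12))*(-123)) = 1/(√(-19405 + 9) + ((-11 + (10 - √5)²)*(-12))*(-123)) = 1/(√(-19396) + (132 - 12*(10 - √5)²)*(-123)) = 1/(2*I*√4849 + (-16236 + 1476*(10 - √5)²)) = 1/(-16236 + 1476*(10 - √5)² + 2*I*√4849)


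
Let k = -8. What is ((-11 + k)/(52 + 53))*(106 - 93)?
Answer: -247/105 ≈ -2.3524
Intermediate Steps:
((-11 + k)/(52 + 53))*(106 - 93) = ((-11 - 8)/(52 + 53))*(106 - 93) = -19/105*13 = -247/105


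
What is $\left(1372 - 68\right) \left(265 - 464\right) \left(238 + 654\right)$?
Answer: $-231470432$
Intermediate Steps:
$\left(1372 - 68\right) \left(265 - 464\right) \left(238 + 654\right) = 1304 \left(\left(-199\right) 892\right) = 1304 \left(-177508\right) = -231470432$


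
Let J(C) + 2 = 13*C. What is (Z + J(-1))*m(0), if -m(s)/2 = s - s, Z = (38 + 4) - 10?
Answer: 0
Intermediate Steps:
J(C) = -2 + 13*C
Z = 32 (Z = 42 - 10 = 32)
m(s) = 0 (m(s) = -2*(s - s) = -2*0 = 0)
(Z + J(-1))*m(0) = (32 + (-2 + 13*(-1)))*0 = (32 + (-2 - 13))*0 = (32 - 15)*0 = 17*0 = 0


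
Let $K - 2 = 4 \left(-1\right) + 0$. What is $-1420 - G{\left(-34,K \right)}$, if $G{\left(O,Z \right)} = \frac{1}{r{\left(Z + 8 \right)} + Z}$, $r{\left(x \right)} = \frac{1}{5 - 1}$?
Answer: $- \frac{9936}{7} \approx -1419.4$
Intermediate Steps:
$r{\left(x \right)} = \frac{1}{4}$
$K = -2$ ($K = 2 + \left(4 \left(-1\right) + 0\right) = 2 + \left(-4 + 0\right) = 2 - 4 = -2$)
$G{\left(O,Z \right)} = \frac{1}{\frac{1}{4} + Z}$
$-1420 - G{\left(-34,K \right)} = -1420 - \frac{4}{1 + 4 \left(-2\right)} = -1420 - \frac{4}{1 - 8} = -1420 - \frac{4}{-7} = -1420 - 4 \left(- \frac{1}{7}\right) = -1420 - - \frac{4}{7} = -1420 + \frac{4}{7} = - \frac{9936}{7}$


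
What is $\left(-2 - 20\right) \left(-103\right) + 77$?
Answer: $2343$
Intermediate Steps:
$\left(-2 - 20\right) \left(-103\right) + 77 = \left(-22\right) \left(-103\right) + 77 = 2266 + 77 = 2343$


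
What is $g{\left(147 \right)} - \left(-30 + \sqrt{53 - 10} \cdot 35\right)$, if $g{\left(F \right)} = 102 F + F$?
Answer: $15171 - 35 \sqrt{43} \approx 14941.0$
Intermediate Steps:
$g{\left(F \right)} = 103 F$
$g{\left(147 \right)} - \left(-30 + \sqrt{53 - 10} \cdot 35\right) = 103 \cdot 147 - \left(-30 + \sqrt{53 - 10} \cdot 35\right) = 15141 - \left(-30 + \sqrt{43} \cdot 35\right) = 15141 - \left(-30 + 35 \sqrt{43}\right) = 15141 + \left(30 - 35 \sqrt{43}\right) = 15171 - 35 \sqrt{43}$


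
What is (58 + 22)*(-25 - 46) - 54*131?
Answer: -12754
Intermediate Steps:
(58 + 22)*(-25 - 46) - 54*131 = 80*(-71) - 7074 = -5680 - 7074 = -12754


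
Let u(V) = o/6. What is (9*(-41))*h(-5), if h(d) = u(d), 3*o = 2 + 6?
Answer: -164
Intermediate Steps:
o = 8/3 (o = (2 + 6)/3 = (⅓)*8 = 8/3 ≈ 2.6667)
u(V) = 4/9 (u(V) = (8/3)/6 = (8/3)*(⅙) = 4/9)
h(d) = 4/9
(9*(-41))*h(-5) = (9*(-41))*(4/9) = -369*4/9 = -164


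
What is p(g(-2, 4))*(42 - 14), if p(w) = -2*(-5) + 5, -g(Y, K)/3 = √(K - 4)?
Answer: 420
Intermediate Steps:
g(Y, K) = -3*√(-4 + K) (g(Y, K) = -3*√(K - 4) = -3*√(-4 + K))
p(w) = 15 (p(w) = 10 + 5 = 15)
p(g(-2, 4))*(42 - 14) = 15*(42 - 14) = 15*28 = 420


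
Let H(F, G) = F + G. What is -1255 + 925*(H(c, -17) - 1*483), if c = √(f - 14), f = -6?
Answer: -463755 + 1850*I*√5 ≈ -4.6376e+5 + 4136.7*I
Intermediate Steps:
c = 2*I*√5 (c = √(-6 - 14) = √(-20) = 2*I*√5 ≈ 4.4721*I)
-1255 + 925*(H(c, -17) - 1*483) = -1255 + 925*((2*I*√5 - 17) - 1*483) = -1255 + 925*((-17 + 2*I*√5) - 483) = -1255 + 925*(-500 + 2*I*√5) = -1255 + (-462500 + 1850*I*√5) = -463755 + 1850*I*√5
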